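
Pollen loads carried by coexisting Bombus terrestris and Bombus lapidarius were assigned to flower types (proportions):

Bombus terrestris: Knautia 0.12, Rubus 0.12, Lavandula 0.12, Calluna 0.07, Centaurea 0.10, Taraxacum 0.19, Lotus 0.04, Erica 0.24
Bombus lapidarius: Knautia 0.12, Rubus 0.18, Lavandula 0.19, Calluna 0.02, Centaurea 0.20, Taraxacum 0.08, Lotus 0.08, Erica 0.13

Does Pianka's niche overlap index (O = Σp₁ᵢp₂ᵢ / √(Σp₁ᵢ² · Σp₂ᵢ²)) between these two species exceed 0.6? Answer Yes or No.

Yes

Σ p₁ᵢp₂ᵢ = 0.0144 + 0.0216 + 0.0228 + 0.0014 + 0.0200 + 0.0152 + 0.0032 + 0.0312 = 0.1298
Σp_1ᵢ² = 0.12² + 0.12² + 0.12² + 0.07² + 0.10² + 0.19² + 0.04² + 0.24² = 0.0144 + 0.0144 + 0.0144 + 0.0049 + 0.0100 + 0.0361 + 0.0016 + 0.0576 = 0.1534
Σp_2ᵢ² = 0.12² + 0.18² + 0.19² + 0.02² + 0.20² + 0.08² + 0.08² + 0.13² = 0.0144 + 0.0324 + 0.0361 + 0.0004 + 0.0400 + 0.0064 + 0.0064 + 0.0169 = 0.1530
O = 0.1298 / √(0.1534 × 0.1530) = 0.1298 / 0.15320 = 0.8473
O = 0.8473 > 0.6 → Yes.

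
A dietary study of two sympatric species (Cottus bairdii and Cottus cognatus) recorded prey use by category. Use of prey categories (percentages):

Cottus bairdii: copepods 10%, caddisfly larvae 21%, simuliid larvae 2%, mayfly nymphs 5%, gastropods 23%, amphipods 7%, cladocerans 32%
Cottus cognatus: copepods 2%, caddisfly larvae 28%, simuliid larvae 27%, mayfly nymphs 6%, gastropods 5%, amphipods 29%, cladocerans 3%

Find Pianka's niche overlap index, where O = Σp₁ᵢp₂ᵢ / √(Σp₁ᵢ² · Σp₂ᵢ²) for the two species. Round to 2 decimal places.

0.48

Convert percentages to proportions (divide by 100).
Σ p₁ᵢp₂ᵢ = 0.0020 + 0.0588 + 0.0054 + 0.0030 + 0.0115 + 0.0203 + 0.0096 = 0.1106
Σp_1ᵢ² = 0.10² + 0.21² + 0.02² + 0.05² + 0.23² + 0.07² + 0.32² = 0.0100 + 0.0441 + 0.0004 + 0.0025 + 0.0529 + 0.0049 + 0.1024 = 0.2172
Σp_2ᵢ² = 0.02² + 0.28² + 0.27² + 0.06² + 0.05² + 0.29² + 0.03² = 0.0004 + 0.0784 + 0.0729 + 0.0036 + 0.0025 + 0.0841 + 0.0009 = 0.2428
O = 0.1106 / √(0.2172 × 0.2428) = 0.1106 / 0.22964 = 0.4816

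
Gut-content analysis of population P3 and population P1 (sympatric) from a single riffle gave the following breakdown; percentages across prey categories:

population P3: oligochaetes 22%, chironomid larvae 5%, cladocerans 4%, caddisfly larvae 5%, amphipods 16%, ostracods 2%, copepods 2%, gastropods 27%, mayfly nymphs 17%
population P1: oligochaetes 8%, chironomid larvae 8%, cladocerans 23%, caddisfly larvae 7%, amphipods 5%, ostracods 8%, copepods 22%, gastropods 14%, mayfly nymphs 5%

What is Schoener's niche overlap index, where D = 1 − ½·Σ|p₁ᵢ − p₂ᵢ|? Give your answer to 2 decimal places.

Convert percentages to proportions (divide by 100).
Σ|p₁ᵢ − p₂ᵢ| = 0.14 + 0.03 + 0.19 + 0.02 + 0.11 + 0.06 + 0.20 + 0.13 + 0.12 = 1.00
D = 1 − ½ × 1.00 = 1 − 0.500 = 0.5000

0.50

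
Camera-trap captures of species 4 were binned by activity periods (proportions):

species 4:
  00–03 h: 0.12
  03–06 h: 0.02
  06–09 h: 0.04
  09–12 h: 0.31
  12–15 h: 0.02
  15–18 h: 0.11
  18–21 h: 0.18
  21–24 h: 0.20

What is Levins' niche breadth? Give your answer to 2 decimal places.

Σpᵢ² = 0.12² + 0.02² + 0.04² + 0.31² + 0.02² + 0.11² + 0.18² + 0.20² = 0.0144 + 0.0004 + 0.0016 + 0.0961 + 0.0004 + 0.0121 + 0.0324 + 0.0400 = 0.1974
B = 1 / 0.1974 = 5.0659

5.07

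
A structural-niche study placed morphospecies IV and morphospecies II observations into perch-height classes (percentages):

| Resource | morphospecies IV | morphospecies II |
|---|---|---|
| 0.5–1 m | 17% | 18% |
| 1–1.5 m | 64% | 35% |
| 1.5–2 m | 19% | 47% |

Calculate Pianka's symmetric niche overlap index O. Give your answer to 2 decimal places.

0.81

Convert percentages to proportions (divide by 100).
Σ p₁ᵢp₂ᵢ = 0.0306 + 0.2240 + 0.0893 = 0.3439
Σp_1ᵢ² = 0.17² + 0.64² + 0.19² = 0.0289 + 0.4096 + 0.0361 = 0.4746
Σp_2ᵢ² = 0.18² + 0.35² + 0.47² = 0.0324 + 0.1225 + 0.2209 = 0.3758
O = 0.3439 / √(0.4746 × 0.3758) = 0.3439 / 0.42232 = 0.8143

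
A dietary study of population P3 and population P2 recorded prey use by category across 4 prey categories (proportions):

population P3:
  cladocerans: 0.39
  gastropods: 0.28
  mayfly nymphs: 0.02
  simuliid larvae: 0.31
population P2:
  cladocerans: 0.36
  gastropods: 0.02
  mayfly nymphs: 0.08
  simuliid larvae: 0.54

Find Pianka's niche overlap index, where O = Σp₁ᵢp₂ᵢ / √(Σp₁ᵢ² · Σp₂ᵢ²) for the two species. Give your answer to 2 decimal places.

0.84

Σ p₁ᵢp₂ᵢ = 0.1404 + 0.0056 + 0.0016 + 0.1674 = 0.3150
Σp_1ᵢ² = 0.39² + 0.28² + 0.02² + 0.31² = 0.1521 + 0.0784 + 0.0004 + 0.0961 = 0.3270
Σp_2ᵢ² = 0.36² + 0.02² + 0.08² + 0.54² = 0.1296 + 0.0004 + 0.0064 + 0.2916 = 0.4280
O = 0.3150 / √(0.3270 × 0.4280) = 0.3150 / 0.37411 = 0.8420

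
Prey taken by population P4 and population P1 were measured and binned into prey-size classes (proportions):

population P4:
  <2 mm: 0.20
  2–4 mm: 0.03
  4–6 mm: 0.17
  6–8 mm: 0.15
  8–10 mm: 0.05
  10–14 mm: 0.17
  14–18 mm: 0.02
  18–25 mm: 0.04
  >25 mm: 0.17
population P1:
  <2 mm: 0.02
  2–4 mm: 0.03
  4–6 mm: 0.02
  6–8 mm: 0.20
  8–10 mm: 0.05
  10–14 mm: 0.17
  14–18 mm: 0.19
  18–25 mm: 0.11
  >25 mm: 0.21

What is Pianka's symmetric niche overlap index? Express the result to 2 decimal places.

0.71

Σ p₁ᵢp₂ᵢ = 0.0040 + 0.0009 + 0.0034 + 0.0300 + 0.0025 + 0.0289 + 0.0038 + 0.0044 + 0.0357 = 0.1136
Σp_1ᵢ² = 0.20² + 0.03² + 0.17² + 0.15² + 0.05² + 0.17² + 0.02² + 0.04² + 0.17² = 0.0400 + 0.0009 + 0.0289 + 0.0225 + 0.0025 + 0.0289 + 0.0004 + 0.0016 + 0.0289 = 0.1546
Σp_2ᵢ² = 0.02² + 0.03² + 0.02² + 0.20² + 0.05² + 0.17² + 0.19² + 0.11² + 0.21² = 0.0004 + 0.0009 + 0.0004 + 0.0400 + 0.0025 + 0.0289 + 0.0361 + 0.0121 + 0.0441 = 0.1654
O = 0.1136 / √(0.1546 × 0.1654) = 0.1136 / 0.15991 = 0.7104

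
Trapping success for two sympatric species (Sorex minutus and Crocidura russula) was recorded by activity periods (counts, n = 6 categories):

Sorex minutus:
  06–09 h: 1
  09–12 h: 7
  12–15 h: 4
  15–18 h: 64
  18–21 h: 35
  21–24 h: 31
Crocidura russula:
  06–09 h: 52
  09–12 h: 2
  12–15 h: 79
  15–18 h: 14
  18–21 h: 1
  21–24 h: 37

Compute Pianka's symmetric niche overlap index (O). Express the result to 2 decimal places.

Proportions for Sorex minutus (n=142): 1/142=0.0070, 7/142=0.0493, 4/142=0.0282, 64/142=0.4507, 35/142=0.2465, 31/142=0.2183
Proportions for Crocidura russula (n=185): 52/185=0.2811, 2/185=0.0108, 79/185=0.4270, 14/185=0.0757, 1/185=0.0054, 37/185=0.2000
Σ p₁ᵢp₂ᵢ = 0.001968 + 0.000532 + 0.012041 + 0.034118 + 0.001331 + 0.043660 = 0.093650
Σp_1ᵢ² = 0.0070² + 0.0493² + 0.0282² + 0.4507² + 0.2465² + 0.2183² = 0.000049 + 0.002430 + 0.000795 + 0.203130 + 0.060762 + 0.047655 = 0.314821
Σp_2ᵢ² = 0.2811² + 0.0108² + 0.4270² + 0.0757² + 0.0054² + 0.2000² = 0.079017 + 0.000117 + 0.182329 + 0.005730 + 0.000029 + 0.040000 = 0.307222
O = 0.093650 / √(0.314821 × 0.307222) = 0.093650 / 0.3109983 = 0.3011

0.30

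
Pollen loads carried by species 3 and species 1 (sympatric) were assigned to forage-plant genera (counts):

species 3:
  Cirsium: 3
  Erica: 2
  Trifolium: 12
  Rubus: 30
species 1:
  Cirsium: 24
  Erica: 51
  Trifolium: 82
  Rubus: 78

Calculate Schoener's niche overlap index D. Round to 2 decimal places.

Proportions for species 3 (n=47): 3/47=0.0638, 2/47=0.0426, 12/47=0.2553, 30/47=0.6383
Proportions for species 1 (n=235): 24/235=0.1021, 51/235=0.2170, 82/235=0.3489, 78/235=0.3319
Σ|p₁ᵢ − p₂ᵢ| = 0.0383 + 0.1744 + 0.0936 + 0.3064 = 0.6127
D = 1 − ½ × 0.6127 = 1 − 0.30635 = 0.69365

0.69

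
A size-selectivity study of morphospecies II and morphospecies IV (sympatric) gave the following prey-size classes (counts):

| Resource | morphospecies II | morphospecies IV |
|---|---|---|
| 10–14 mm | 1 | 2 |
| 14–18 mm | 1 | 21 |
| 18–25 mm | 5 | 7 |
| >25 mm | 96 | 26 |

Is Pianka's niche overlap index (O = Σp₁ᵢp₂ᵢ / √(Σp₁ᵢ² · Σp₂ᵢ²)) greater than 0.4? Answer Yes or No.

Yes

Proportions for morphospecies II (n=103): 1/103=0.0097, 1/103=0.0097, 5/103=0.0485, 96/103=0.9320
Proportions for morphospecies IV (n=56): 2/56=0.0357, 21/56=0.3750, 7/56=0.1250, 26/56=0.4643
Σ p₁ᵢp₂ᵢ = 0.000346 + 0.003638 + 0.006063 + 0.432728 = 0.442775
Σp_1ᵢ² = 0.0097² + 0.0097² + 0.0485² + 0.9320² = 0.000094 + 0.000094 + 0.002352 + 0.868624 = 0.871164
Σp_2ᵢ² = 0.0357² + 0.3750² + 0.1250² + 0.4643² = 0.001274 + 0.140625 + 0.015625 + 0.215574 = 0.373098
O = 0.442775 / √(0.871164 × 0.373098) = 0.442775 / 0.5701136 = 0.7766
O = 0.7766 > 0.4 → Yes.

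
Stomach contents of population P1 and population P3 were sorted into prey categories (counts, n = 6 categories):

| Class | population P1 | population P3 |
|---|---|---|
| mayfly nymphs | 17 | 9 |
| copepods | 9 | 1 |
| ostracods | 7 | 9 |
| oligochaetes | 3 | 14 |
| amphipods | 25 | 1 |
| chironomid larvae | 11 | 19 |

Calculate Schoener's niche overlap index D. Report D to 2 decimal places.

0.50

Proportions for population P1 (n=72): 17/72=0.2361, 9/72=0.1250, 7/72=0.0972, 3/72=0.0417, 25/72=0.3472, 11/72=0.1528
Proportions for population P3 (n=53): 9/53=0.1698, 1/53=0.0189, 9/53=0.1698, 14/53=0.2642, 1/53=0.0189, 19/53=0.3585
Σ|p₁ᵢ − p₂ᵢ| = 0.0663 + 0.1061 + 0.0726 + 0.2225 + 0.3283 + 0.2057 = 1.0015
D = 1 − ½ × 1.0015 = 1 − 0.50075 = 0.49925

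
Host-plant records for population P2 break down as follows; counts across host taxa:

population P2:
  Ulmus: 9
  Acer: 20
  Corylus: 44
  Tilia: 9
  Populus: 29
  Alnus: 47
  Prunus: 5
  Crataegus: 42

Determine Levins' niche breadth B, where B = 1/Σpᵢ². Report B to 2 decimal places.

Proportions for population P2 (n=205): 9/205=0.0439, 20/205=0.0976, 44/205=0.2146, 9/205=0.0439, 29/205=0.1415, 47/205=0.2293, 5/205=0.0244, 42/205=0.2049
Σpᵢ² = 0.0439² + 0.0976² + 0.2146² + 0.0439² + 0.1415² + 0.2293² + 0.0244² + 0.2049² = 0.001927 + 0.009526 + 0.046053 + 0.001927 + 0.020022 + 0.052578 + 0.000595 + 0.041984 = 0.174612
B = 1 / 0.174612 = 5.7270

5.73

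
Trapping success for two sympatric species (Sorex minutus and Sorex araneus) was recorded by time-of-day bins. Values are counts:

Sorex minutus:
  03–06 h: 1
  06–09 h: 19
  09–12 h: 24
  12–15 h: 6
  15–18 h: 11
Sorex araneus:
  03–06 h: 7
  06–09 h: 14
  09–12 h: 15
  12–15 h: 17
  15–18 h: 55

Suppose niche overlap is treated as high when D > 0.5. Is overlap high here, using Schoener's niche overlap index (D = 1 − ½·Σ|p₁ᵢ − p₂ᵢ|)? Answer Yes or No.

Proportions for Sorex minutus (n=61): 1/61=0.0164, 19/61=0.3115, 24/61=0.3934, 6/61=0.0984, 11/61=0.1803
Proportions for Sorex araneus (n=108): 7/108=0.0648, 14/108=0.1296, 15/108=0.1389, 17/108=0.1574, 55/108=0.5093
Σ|p₁ᵢ − p₂ᵢ| = 0.0484 + 0.1819 + 0.2545 + 0.0590 + 0.3290 = 0.8728
D = 1 − ½ × 0.8728 = 1 − 0.43640 = 0.56360
D = 0.56360 > 0.5 → Yes.

Yes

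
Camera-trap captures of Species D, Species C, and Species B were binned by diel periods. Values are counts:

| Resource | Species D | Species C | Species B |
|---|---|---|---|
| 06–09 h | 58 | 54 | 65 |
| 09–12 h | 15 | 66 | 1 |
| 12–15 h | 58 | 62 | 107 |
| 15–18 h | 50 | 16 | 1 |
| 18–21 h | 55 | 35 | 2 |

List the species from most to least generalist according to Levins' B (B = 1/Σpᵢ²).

Proportions for Species D (n=236): 58/236=0.2458, 15/236=0.0636, 58/236=0.2458, 50/236=0.2119, 55/236=0.2331
Proportions for Species C (n=233): 54/233=0.2318, 66/233=0.2833, 62/233=0.2661, 16/233=0.0687, 35/233=0.1502
Proportions for Species B (n=176): 65/176=0.3693, 1/176=0.0057, 107/176=0.6080, 1/176=0.0057, 2/176=0.0114
Σp_Dᵢ² = 0.2458² + 0.0636² + 0.2458² + 0.2119² + 0.2331² = 0.060418 + 0.004045 + 0.060418 + 0.044902 + 0.054336 = 0.224119
B_D = 1 / 0.224119 = 4.4619
Σp_Cᵢ² = 0.2318² + 0.2833² + 0.2661² + 0.0687² + 0.1502² = 0.053731 + 0.080259 + 0.070809 + 0.004720 + 0.022560 = 0.232079
B_C = 1 / 0.232079 = 4.3089
Σp_Bᵢ² = 0.3693² + 0.0057² + 0.6080² + 0.0057² + 0.0114² = 0.136382 + 0.000032 + 0.369664 + 0.000032 + 0.000130 = 0.506240
B_B = 1 / 0.506240 = 1.9753
Ranking by B (broadest → narrowest): Species D (4.46) > Species C (4.31) > Species B (1.98)

Species D > Species C > Species B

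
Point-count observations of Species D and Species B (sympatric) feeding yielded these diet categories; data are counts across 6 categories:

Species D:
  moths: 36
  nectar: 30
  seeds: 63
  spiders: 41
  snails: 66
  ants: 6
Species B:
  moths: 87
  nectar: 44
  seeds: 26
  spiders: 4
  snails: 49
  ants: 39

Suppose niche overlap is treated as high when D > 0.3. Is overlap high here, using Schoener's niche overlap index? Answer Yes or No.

Yes

Proportions for Species D (n=242): 36/242=0.1488, 30/242=0.1240, 63/242=0.2603, 41/242=0.1694, 66/242=0.2727, 6/242=0.0248
Proportions for Species B (n=249): 87/249=0.3494, 44/249=0.1767, 26/249=0.1044, 4/249=0.0161, 49/249=0.1968, 39/249=0.1566
Σ|p₁ᵢ − p₂ᵢ| = 0.2006 + 0.0527 + 0.1559 + 0.1533 + 0.0759 + 0.1318 = 0.7702
D = 1 − ½ × 0.7702 = 1 − 0.38510 = 0.61490
D = 0.61490 > 0.3 → Yes.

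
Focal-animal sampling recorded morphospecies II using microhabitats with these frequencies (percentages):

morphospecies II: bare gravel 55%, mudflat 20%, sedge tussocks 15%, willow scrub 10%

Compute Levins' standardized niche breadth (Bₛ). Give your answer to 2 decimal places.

Convert percentages to proportions (divide by 100).
Σpᵢ² = 0.55² + 0.20² + 0.15² + 0.10² = 0.3025 + 0.0400 + 0.0225 + 0.0100 = 0.3750
B = 1 / 0.3750 = 2.6667
Bₛ = (B − 1)/(n − 1) = (2.6667 − 1)/(4 − 1) = 1.6667/3 = 0.5556

0.56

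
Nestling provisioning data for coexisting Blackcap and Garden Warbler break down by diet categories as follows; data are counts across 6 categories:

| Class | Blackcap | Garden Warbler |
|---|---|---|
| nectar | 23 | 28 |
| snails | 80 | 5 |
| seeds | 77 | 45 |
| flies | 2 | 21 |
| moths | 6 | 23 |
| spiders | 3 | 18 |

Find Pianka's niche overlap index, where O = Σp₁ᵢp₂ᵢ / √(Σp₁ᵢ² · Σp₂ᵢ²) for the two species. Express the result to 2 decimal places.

Proportions for Blackcap (n=191): 23/191=0.1204, 80/191=0.4188, 77/191=0.4031, 2/191=0.0105, 6/191=0.0314, 3/191=0.0157
Proportions for Garden Warbler (n=140): 28/140=0.2000, 5/140=0.0357, 45/140=0.3214, 21/140=0.1500, 23/140=0.1643, 18/140=0.1286
Σ p₁ᵢp₂ᵢ = 0.024080 + 0.014951 + 0.129556 + 0.001575 + 0.005159 + 0.002019 = 0.177340
Σp_1ᵢ² = 0.1204² + 0.4188² + 0.4031² + 0.0105² + 0.0314² + 0.0157² = 0.014496 + 0.175393 + 0.162490 + 0.000110 + 0.000986 + 0.000246 = 0.353721
Σp_2ᵢ² = 0.2000² + 0.0357² + 0.3214² + 0.1500² + 0.1643² + 0.1286² = 0.040000 + 0.001274 + 0.103298 + 0.022500 + 0.026994 + 0.016538 = 0.210604
O = 0.177340 / √(0.353721 × 0.210604) = 0.177340 / 0.2729378 = 0.6497

0.65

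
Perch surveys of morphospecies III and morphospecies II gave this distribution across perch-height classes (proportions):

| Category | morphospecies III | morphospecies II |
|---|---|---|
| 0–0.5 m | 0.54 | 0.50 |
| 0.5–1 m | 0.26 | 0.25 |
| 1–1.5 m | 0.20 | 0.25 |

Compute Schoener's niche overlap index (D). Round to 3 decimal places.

Σ|p₁ᵢ − p₂ᵢ| = 0.04 + 0.01 + 0.05 = 0.10
D = 1 − ½ × 0.10 = 1 − 0.050 = 0.95000

0.950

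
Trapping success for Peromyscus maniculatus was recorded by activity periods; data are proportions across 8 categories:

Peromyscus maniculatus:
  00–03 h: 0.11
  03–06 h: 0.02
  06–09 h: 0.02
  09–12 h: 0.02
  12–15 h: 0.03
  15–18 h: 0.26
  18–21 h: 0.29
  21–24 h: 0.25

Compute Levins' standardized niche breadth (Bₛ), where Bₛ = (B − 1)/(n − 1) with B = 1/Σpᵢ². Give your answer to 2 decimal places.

0.48

Σpᵢ² = 0.11² + 0.02² + 0.02² + 0.02² + 0.03² + 0.26² + 0.29² + 0.25² = 0.0121 + 0.0004 + 0.0004 + 0.0004 + 0.0009 + 0.0676 + 0.0841 + 0.0625 = 0.2284
B = 1 / 0.2284 = 4.3783
Bₛ = (B − 1)/(n − 1) = (4.3783 − 1)/(8 − 1) = 3.3783/7 = 0.4826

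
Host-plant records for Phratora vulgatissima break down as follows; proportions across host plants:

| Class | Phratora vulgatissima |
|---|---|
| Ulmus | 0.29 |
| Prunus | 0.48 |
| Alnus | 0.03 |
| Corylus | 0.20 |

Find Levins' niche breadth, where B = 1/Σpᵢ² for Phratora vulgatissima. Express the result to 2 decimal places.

2.81

Σpᵢ² = 0.29² + 0.48² + 0.03² + 0.20² = 0.0841 + 0.2304 + 0.0009 + 0.0400 = 0.3554
B = 1 / 0.3554 = 2.8137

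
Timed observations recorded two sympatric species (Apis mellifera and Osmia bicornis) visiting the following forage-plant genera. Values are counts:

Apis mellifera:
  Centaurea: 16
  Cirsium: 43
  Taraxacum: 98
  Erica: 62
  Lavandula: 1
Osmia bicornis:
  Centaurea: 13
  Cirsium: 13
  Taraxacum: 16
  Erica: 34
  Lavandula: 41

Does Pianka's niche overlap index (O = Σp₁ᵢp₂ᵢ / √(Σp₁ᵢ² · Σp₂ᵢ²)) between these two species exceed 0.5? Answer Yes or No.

Proportions for Apis mellifera (n=220): 16/220=0.0727, 43/220=0.1955, 98/220=0.4455, 62/220=0.2818, 1/220=0.0045
Proportions for Osmia bicornis (n=117): 13/117=0.1111, 13/117=0.1111, 16/117=0.1368, 34/117=0.2906, 41/117=0.3504
Σ p₁ᵢp₂ᵢ = 0.008077 + 0.021720 + 0.060944 + 0.081891 + 0.001577 = 0.174209
Σp_1ᵢ² = 0.0727² + 0.1955² + 0.4455² + 0.2818² + 0.0045² = 0.005285 + 0.038220 + 0.198470 + 0.079411 + 0.000020 = 0.321406
Σp_2ᵢ² = 0.1111² + 0.1111² + 0.1368² + 0.2906² + 0.3504² = 0.012343 + 0.012343 + 0.018714 + 0.084448 + 0.122780 = 0.250628
O = 0.174209 / √(0.321406 × 0.250628) = 0.174209 / 0.2838192 = 0.6138
O = 0.6138 > 0.5 → Yes.

Yes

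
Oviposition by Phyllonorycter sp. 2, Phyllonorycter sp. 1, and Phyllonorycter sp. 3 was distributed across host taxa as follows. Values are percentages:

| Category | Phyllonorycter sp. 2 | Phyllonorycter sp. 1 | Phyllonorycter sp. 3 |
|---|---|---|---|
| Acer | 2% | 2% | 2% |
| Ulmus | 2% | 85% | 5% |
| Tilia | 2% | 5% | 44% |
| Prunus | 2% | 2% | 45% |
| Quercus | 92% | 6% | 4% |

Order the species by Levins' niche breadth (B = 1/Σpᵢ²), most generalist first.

Phyllonorycter sp. 3 > Phyllonorycter sp. 1 > Phyllonorycter sp. 2

Convert percentages to proportions (divide by 100).
Σp_2ᵢ² = 0.02² + 0.02² + 0.02² + 0.02² + 0.92² = 0.0004 + 0.0004 + 0.0004 + 0.0004 + 0.8464 = 0.8480
B_2 = 1 / 0.8480 = 1.1792
Σp_1ᵢ² = 0.02² + 0.85² + 0.05² + 0.02² + 0.06² = 0.0004 + 0.7225 + 0.0025 + 0.0004 + 0.0036 = 0.7294
B_1 = 1 / 0.7294 = 1.3710
Σp_3ᵢ² = 0.02² + 0.05² + 0.44² + 0.45² + 0.04² = 0.0004 + 0.0025 + 0.1936 + 0.2025 + 0.0016 = 0.4006
B_3 = 1 / 0.4006 = 2.4963
Ranking by B (broadest → narrowest): Phyllonorycter sp. 3 (2.50) > Phyllonorycter sp. 1 (1.37) > Phyllonorycter sp. 2 (1.18)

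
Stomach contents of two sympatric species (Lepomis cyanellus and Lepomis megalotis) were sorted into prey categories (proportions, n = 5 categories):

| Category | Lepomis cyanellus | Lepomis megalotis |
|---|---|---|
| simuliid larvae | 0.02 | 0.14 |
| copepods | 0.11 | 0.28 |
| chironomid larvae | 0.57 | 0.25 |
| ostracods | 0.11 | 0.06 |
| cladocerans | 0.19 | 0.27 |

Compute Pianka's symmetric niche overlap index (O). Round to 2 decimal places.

0.77

Σ p₁ᵢp₂ᵢ = 0.0028 + 0.0308 + 0.1425 + 0.0066 + 0.0513 = 0.2340
Σp_1ᵢ² = 0.02² + 0.11² + 0.57² + 0.11² + 0.19² = 0.0004 + 0.0121 + 0.3249 + 0.0121 + 0.0361 = 0.3856
Σp_2ᵢ² = 0.14² + 0.28² + 0.25² + 0.06² + 0.27² = 0.0196 + 0.0784 + 0.0625 + 0.0036 + 0.0729 = 0.2370
O = 0.2340 / √(0.3856 × 0.2370) = 0.2340 / 0.30230 = 0.7741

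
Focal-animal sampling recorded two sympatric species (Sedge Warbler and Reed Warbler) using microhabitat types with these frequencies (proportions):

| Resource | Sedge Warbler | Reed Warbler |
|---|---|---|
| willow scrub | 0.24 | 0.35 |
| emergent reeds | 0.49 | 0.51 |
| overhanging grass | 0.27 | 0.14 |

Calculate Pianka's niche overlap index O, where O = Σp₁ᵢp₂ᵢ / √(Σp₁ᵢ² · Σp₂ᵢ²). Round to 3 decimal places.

0.963

Σ p₁ᵢp₂ᵢ = 0.0840 + 0.2499 + 0.0378 = 0.3717
Σp_1ᵢ² = 0.24² + 0.49² + 0.27² = 0.0576 + 0.2401 + 0.0729 = 0.3706
Σp_2ᵢ² = 0.35² + 0.51² + 0.14² = 0.1225 + 0.2601 + 0.0196 = 0.4022
O = 0.3717 / √(0.3706 × 0.4022) = 0.3717 / 0.386077 = 0.96276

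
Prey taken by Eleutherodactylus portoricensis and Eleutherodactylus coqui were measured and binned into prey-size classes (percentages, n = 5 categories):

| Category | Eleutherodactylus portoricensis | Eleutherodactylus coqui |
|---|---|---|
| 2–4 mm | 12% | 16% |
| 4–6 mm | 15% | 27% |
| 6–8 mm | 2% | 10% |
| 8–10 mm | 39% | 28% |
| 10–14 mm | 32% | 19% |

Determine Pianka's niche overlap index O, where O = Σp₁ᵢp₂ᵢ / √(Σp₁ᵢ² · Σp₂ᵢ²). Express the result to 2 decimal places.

Convert percentages to proportions (divide by 100).
Σ p₁ᵢp₂ᵢ = 0.0192 + 0.0405 + 0.0020 + 0.1092 + 0.0608 = 0.2317
Σp_1ᵢ² = 0.12² + 0.15² + 0.02² + 0.39² + 0.32² = 0.0144 + 0.0225 + 0.0004 + 0.1521 + 0.1024 = 0.2918
Σp_2ᵢ² = 0.16² + 0.27² + 0.10² + 0.28² + 0.19² = 0.0256 + 0.0729 + 0.0100 + 0.0784 + 0.0361 = 0.2230
O = 0.2317 / √(0.2918 × 0.2230) = 0.2317 / 0.25509 = 0.9083

0.91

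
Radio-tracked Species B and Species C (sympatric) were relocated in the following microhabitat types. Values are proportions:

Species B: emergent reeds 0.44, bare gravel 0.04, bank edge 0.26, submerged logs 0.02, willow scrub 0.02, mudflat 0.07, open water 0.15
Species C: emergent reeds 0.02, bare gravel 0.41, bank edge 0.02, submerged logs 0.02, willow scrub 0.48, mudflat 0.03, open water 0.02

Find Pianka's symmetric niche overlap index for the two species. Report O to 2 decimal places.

Σ p₁ᵢp₂ᵢ = 0.0088 + 0.0164 + 0.0052 + 0.0004 + 0.0096 + 0.0021 + 0.0030 = 0.0455
Σp_1ᵢ² = 0.44² + 0.04² + 0.26² + 0.02² + 0.02² + 0.07² + 0.15² = 0.1936 + 0.0016 + 0.0676 + 0.0004 + 0.0004 + 0.0049 + 0.0225 = 0.2910
Σp_2ᵢ² = 0.02² + 0.41² + 0.02² + 0.02² + 0.48² + 0.03² + 0.02² = 0.0004 + 0.1681 + 0.0004 + 0.0004 + 0.2304 + 0.0009 + 0.0004 = 0.4010
O = 0.0455 / √(0.2910 × 0.4010) = 0.0455 / 0.34160 = 0.1332

0.13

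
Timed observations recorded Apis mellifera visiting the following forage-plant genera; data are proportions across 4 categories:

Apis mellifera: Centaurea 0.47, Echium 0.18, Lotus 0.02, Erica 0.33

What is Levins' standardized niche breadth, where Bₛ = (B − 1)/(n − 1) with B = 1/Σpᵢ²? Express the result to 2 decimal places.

Σpᵢ² = 0.47² + 0.18² + 0.02² + 0.33² = 0.2209 + 0.0324 + 0.0004 + 0.1089 = 0.3626
B = 1 / 0.3626 = 2.7579
Bₛ = (B − 1)/(n − 1) = (2.7579 − 1)/(4 − 1) = 1.7579/3 = 0.5860

0.59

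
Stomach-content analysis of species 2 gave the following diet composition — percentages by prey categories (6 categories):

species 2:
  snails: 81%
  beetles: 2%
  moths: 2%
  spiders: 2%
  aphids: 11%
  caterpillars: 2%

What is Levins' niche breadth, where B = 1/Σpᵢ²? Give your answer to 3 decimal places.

1.493

Convert percentages to proportions (divide by 100).
Σpᵢ² = 0.81² + 0.02² + 0.02² + 0.02² + 0.11² + 0.02² = 0.6561 + 0.0004 + 0.0004 + 0.0004 + 0.0121 + 0.0004 = 0.6698
B = 1 / 0.6698 = 1.49298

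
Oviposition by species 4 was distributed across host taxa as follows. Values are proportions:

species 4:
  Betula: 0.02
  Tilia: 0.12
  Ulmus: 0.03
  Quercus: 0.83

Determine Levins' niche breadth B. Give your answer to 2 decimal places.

Σpᵢ² = 0.02² + 0.12² + 0.03² + 0.83² = 0.0004 + 0.0144 + 0.0009 + 0.6889 = 0.7046
B = 1 / 0.7046 = 1.4192

1.42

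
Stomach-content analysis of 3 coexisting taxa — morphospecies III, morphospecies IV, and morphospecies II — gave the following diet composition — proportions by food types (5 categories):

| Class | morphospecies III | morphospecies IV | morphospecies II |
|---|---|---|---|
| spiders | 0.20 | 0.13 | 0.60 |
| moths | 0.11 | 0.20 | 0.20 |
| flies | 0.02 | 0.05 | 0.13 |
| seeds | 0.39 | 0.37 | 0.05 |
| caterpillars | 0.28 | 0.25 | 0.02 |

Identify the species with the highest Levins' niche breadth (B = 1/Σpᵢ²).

morphospecies IV

Σp_IIIᵢ² = 0.20² + 0.11² + 0.02² + 0.39² + 0.28² = 0.0400 + 0.0121 + 0.0004 + 0.1521 + 0.0784 = 0.2830
B_III = 1 / 0.2830 = 3.5336
Σp_IVᵢ² = 0.13² + 0.20² + 0.05² + 0.37² + 0.25² = 0.0169 + 0.0400 + 0.0025 + 0.1369 + 0.0625 = 0.2588
B_IV = 1 / 0.2588 = 3.8640
Σp_IIᵢ² = 0.60² + 0.20² + 0.13² + 0.05² + 0.02² = 0.3600 + 0.0400 + 0.0169 + 0.0025 + 0.0004 = 0.4198
B_II = 1 / 0.4198 = 2.3821
Highest B → broadest niche (most generalist): morphospecies IV (B = 3.86).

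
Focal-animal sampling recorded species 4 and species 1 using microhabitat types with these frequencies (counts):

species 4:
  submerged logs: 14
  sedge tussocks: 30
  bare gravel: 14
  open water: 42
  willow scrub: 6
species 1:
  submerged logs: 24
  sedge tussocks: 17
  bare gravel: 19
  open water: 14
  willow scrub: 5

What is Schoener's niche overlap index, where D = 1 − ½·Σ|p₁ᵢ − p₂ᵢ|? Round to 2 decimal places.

0.71

Proportions for species 4 (n=106): 14/106=0.1321, 30/106=0.2830, 14/106=0.1321, 42/106=0.3962, 6/106=0.0566
Proportions for species 1 (n=79): 24/79=0.3038, 17/79=0.2152, 19/79=0.2405, 14/79=0.1772, 5/79=0.0633
Σ|p₁ᵢ − p₂ᵢ| = 0.1717 + 0.0678 + 0.1084 + 0.2190 + 0.0067 = 0.5736
D = 1 − ½ × 0.5736 = 1 − 0.28680 = 0.71320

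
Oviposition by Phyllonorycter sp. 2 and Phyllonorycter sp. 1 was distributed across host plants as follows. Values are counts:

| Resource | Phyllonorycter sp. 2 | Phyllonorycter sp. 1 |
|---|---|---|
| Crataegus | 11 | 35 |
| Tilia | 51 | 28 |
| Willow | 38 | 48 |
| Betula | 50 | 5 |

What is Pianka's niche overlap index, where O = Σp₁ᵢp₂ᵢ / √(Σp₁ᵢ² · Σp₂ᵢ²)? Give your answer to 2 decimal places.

0.72

Proportions for Phyllonorycter sp. 2 (n=150): 11/150=0.0733, 51/150=0.3400, 38/150=0.2533, 50/150=0.3333
Proportions for Phyllonorycter sp. 1 (n=116): 35/116=0.3017, 28/116=0.2414, 48/116=0.4138, 5/116=0.0431
Σ p₁ᵢp₂ᵢ = 0.022115 + 0.082076 + 0.104816 + 0.014365 = 0.223372
Σp_1ᵢ² = 0.0733² + 0.3400² + 0.2533² + 0.3333² = 0.005373 + 0.115600 + 0.064161 + 0.111089 = 0.296223
Σp_2ᵢ² = 0.3017² + 0.2414² + 0.4138² + 0.0431² = 0.091023 + 0.058274 + 0.171230 + 0.001858 = 0.322385
O = 0.223372 / √(0.296223 × 0.322385) = 0.223372 / 0.3090273 = 0.7228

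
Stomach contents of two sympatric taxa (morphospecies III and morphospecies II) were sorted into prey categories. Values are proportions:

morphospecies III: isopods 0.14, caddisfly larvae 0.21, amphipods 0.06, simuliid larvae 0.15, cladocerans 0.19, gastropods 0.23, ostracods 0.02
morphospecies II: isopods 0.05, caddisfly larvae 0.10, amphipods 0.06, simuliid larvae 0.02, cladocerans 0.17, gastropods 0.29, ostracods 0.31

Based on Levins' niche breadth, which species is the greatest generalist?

morphospecies III

Σp_IIIᵢ² = 0.14² + 0.21² + 0.06² + 0.15² + 0.19² + 0.23² + 0.02² = 0.0196 + 0.0441 + 0.0036 + 0.0225 + 0.0361 + 0.0529 + 0.0004 = 0.1792
B_III = 1 / 0.1792 = 5.5804
Σp_IIᵢ² = 0.05² + 0.10² + 0.06² + 0.02² + 0.17² + 0.29² + 0.31² = 0.0025 + 0.0100 + 0.0036 + 0.0004 + 0.0289 + 0.0841 + 0.0961 = 0.2256
B_II = 1 / 0.2256 = 4.4326
Highest B → broadest niche (most generalist): morphospecies III (B = 5.58).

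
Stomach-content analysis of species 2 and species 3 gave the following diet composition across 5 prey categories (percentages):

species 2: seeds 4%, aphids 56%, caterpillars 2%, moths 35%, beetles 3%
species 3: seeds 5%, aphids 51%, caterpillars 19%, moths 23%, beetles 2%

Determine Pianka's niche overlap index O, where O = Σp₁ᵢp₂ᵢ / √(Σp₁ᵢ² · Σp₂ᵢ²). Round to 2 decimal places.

Convert percentages to proportions (divide by 100).
Σ p₁ᵢp₂ᵢ = 0.0020 + 0.2856 + 0.0038 + 0.0805 + 0.0006 = 0.3725
Σp_1ᵢ² = 0.04² + 0.56² + 0.02² + 0.35² + 0.03² = 0.0016 + 0.3136 + 0.0004 + 0.1225 + 0.0009 = 0.4390
Σp_2ᵢ² = 0.05² + 0.51² + 0.19² + 0.23² + 0.02² = 0.0025 + 0.2601 + 0.0361 + 0.0529 + 0.0004 = 0.3520
O = 0.3725 / √(0.4390 × 0.3520) = 0.3725 / 0.39310 = 0.9476

0.95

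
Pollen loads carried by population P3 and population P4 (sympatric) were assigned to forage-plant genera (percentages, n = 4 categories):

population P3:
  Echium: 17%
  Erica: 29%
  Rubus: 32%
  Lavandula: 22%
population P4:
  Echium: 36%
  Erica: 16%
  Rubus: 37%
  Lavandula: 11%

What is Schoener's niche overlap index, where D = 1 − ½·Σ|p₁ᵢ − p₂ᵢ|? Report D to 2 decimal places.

Convert percentages to proportions (divide by 100).
Σ|p₁ᵢ − p₂ᵢ| = 0.19 + 0.13 + 0.05 + 0.11 = 0.48
D = 1 − ½ × 0.48 = 1 − 0.240 = 0.7600

0.76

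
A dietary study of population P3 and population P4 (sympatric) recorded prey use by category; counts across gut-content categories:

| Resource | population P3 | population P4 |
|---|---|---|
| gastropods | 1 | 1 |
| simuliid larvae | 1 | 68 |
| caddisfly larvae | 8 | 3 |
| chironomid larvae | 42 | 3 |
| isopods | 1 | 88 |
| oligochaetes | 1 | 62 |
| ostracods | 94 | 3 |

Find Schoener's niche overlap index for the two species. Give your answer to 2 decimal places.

0.06

Proportions for population P3 (n=148): 1/148=0.0068, 1/148=0.0068, 8/148=0.0541, 42/148=0.2838, 1/148=0.0068, 1/148=0.0068, 94/148=0.6351
Proportions for population P4 (n=228): 1/228=0.0044, 68/228=0.2982, 3/228=0.0132, 3/228=0.0132, 88/228=0.3860, 62/228=0.2719, 3/228=0.0132
Σ|p₁ᵢ − p₂ᵢ| = 0.0024 + 0.2914 + 0.0409 + 0.2706 + 0.3792 + 0.2651 + 0.6219 = 1.8715
D = 1 − ½ × 1.8715 = 1 − 0.93575 = 0.06425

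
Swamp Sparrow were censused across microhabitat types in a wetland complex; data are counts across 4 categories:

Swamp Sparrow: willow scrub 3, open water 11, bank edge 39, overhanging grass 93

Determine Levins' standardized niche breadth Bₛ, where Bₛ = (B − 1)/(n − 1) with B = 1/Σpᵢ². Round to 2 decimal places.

0.36

Proportions for Swamp Sparrow (n=146): 3/146=0.0205, 11/146=0.0753, 39/146=0.2671, 93/146=0.6370
Σpᵢ² = 0.0205² + 0.0753² + 0.2671² + 0.6370² = 0.000420 + 0.005670 + 0.071342 + 0.405769 = 0.483201
B = 1 / 0.483201 = 2.0695
Bₛ = (B − 1)/(n − 1) = (2.0695 − 1)/(4 − 1) = 1.0695/3 = 0.3565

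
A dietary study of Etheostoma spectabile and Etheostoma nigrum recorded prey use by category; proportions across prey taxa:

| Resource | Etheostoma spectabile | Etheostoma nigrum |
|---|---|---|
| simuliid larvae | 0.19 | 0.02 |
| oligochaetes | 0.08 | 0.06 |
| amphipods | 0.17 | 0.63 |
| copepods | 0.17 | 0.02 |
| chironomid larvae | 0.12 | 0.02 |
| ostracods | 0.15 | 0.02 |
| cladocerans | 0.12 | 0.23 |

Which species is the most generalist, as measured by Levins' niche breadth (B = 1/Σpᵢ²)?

Etheostoma spectabile

Σp_specᵢ² = 0.19² + 0.08² + 0.17² + 0.17² + 0.12² + 0.15² + 0.12² = 0.0361 + 0.0064 + 0.0289 + 0.0289 + 0.0144 + 0.0225 + 0.0144 = 0.1516
B_spec = 1 / 0.1516 = 6.5963
Σp_nigrᵢ² = 0.02² + 0.06² + 0.63² + 0.02² + 0.02² + 0.02² + 0.23² = 0.0004 + 0.0036 + 0.3969 + 0.0004 + 0.0004 + 0.0004 + 0.0529 = 0.4550
B_nigr = 1 / 0.4550 = 2.1978
Highest B → broadest niche (most generalist): Etheostoma spectabile (B = 6.60).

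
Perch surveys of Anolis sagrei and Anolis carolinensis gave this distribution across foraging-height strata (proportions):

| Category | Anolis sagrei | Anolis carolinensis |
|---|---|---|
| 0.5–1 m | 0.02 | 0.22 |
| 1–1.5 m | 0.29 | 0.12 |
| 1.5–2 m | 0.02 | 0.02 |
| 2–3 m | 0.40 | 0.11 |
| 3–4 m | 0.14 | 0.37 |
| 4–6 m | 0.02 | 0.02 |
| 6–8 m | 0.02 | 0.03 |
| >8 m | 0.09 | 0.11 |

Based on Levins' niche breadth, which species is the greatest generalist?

Σp_sagrᵢ² = 0.02² + 0.29² + 0.02² + 0.40² + 0.14² + 0.02² + 0.02² + 0.09² = 0.0004 + 0.0841 + 0.0004 + 0.1600 + 0.0196 + 0.0004 + 0.0004 + 0.0081 = 0.2734
B_sagr = 1 / 0.2734 = 3.6576
Σp_caroᵢ² = 0.22² + 0.12² + 0.02² + 0.11² + 0.37² + 0.02² + 0.03² + 0.11² = 0.0484 + 0.0144 + 0.0004 + 0.0121 + 0.1369 + 0.0004 + 0.0009 + 0.0121 = 0.2256
B_caro = 1 / 0.2256 = 4.4326
Highest B → broadest niche (most generalist): Anolis carolinensis (B = 4.43).

Anolis carolinensis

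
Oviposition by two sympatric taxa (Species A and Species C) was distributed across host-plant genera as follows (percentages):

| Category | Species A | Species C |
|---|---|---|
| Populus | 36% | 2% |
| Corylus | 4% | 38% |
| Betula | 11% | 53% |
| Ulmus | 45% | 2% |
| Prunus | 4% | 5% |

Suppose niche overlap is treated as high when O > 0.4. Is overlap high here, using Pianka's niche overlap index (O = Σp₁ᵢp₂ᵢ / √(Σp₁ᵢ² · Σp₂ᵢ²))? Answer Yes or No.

Convert percentages to proportions (divide by 100).
Σ p₁ᵢp₂ᵢ = 0.0072 + 0.0152 + 0.0583 + 0.0090 + 0.0020 = 0.0917
Σp_1ᵢ² = 0.36² + 0.04² + 0.11² + 0.45² + 0.04² = 0.1296 + 0.0016 + 0.0121 + 0.2025 + 0.0016 = 0.3474
Σp_2ᵢ² = 0.02² + 0.38² + 0.53² + 0.02² + 0.05² = 0.0004 + 0.1444 + 0.2809 + 0.0004 + 0.0025 = 0.4286
O = 0.0917 / √(0.3474 × 0.4286) = 0.0917 / 0.38587 = 0.2376
O = 0.2376 < 0.4 → No.

No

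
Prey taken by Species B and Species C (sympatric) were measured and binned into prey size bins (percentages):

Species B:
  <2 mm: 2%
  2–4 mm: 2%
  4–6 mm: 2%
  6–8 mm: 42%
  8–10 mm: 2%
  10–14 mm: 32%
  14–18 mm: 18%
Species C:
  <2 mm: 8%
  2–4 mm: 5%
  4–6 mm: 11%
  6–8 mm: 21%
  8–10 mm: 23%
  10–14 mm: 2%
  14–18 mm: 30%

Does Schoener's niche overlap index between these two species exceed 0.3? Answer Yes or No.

Convert percentages to proportions (divide by 100).
Σ|p₁ᵢ − p₂ᵢ| = 0.06 + 0.03 + 0.09 + 0.21 + 0.21 + 0.30 + 0.12 = 1.02
D = 1 − ½ × 1.02 = 1 − 0.510 = 0.4900
D = 0.4900 > 0.3 → Yes.

Yes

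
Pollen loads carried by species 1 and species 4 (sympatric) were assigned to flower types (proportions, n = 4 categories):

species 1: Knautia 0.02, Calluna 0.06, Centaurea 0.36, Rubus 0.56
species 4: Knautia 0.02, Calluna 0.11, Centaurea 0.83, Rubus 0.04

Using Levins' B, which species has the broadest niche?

Σp_1ᵢ² = 0.02² + 0.06² + 0.36² + 0.56² = 0.0004 + 0.0036 + 0.1296 + 0.3136 = 0.4472
B_1 = 1 / 0.4472 = 2.2361
Σp_4ᵢ² = 0.02² + 0.11² + 0.83² + 0.04² = 0.0004 + 0.0121 + 0.6889 + 0.0016 = 0.7030
B_4 = 1 / 0.7030 = 1.4225
Highest B → broadest niche (most generalist): species 1 (B = 2.24).

species 1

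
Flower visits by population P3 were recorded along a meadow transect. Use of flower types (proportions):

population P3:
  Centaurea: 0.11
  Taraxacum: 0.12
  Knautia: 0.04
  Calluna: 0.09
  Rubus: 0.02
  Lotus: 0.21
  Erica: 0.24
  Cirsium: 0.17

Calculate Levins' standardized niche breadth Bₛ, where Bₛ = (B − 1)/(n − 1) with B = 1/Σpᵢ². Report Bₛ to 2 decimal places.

Σpᵢ² = 0.11² + 0.12² + 0.04² + 0.09² + 0.02² + 0.21² + 0.24² + 0.17² = 0.0121 + 0.0144 + 0.0016 + 0.0081 + 0.0004 + 0.0441 + 0.0576 + 0.0289 = 0.1672
B = 1 / 0.1672 = 5.9809
Bₛ = (B − 1)/(n − 1) = (5.9809 − 1)/(8 − 1) = 4.9809/7 = 0.7116

0.71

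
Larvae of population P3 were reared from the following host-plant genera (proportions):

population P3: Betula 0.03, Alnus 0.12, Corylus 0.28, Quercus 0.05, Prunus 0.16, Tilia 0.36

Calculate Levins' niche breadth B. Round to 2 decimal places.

3.98

Σpᵢ² = 0.03² + 0.12² + 0.28² + 0.05² + 0.16² + 0.36² = 0.0009 + 0.0144 + 0.0784 + 0.0025 + 0.0256 + 0.1296 = 0.2514
B = 1 / 0.2514 = 3.9777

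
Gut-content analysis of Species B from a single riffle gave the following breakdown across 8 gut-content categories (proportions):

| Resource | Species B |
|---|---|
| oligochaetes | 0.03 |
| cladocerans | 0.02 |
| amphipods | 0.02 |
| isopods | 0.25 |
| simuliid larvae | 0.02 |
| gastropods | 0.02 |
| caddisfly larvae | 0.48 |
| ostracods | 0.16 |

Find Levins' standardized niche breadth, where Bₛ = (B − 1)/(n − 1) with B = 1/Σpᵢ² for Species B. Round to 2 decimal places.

Σpᵢ² = 0.03² + 0.02² + 0.02² + 0.25² + 0.02² + 0.02² + 0.48² + 0.16² = 0.0009 + 0.0004 + 0.0004 + 0.0625 + 0.0004 + 0.0004 + 0.2304 + 0.0256 = 0.3210
B = 1 / 0.3210 = 3.1153
Bₛ = (B − 1)/(n − 1) = (3.1153 − 1)/(8 − 1) = 2.1153/7 = 0.3022

0.30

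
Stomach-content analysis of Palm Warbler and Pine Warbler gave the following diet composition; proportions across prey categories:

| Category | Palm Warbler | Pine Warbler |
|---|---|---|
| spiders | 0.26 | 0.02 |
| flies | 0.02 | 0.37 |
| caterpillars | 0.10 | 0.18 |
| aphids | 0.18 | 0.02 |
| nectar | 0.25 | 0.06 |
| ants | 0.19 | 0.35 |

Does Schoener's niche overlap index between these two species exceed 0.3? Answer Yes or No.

Yes

Σ|p₁ᵢ − p₂ᵢ| = 0.24 + 0.35 + 0.08 + 0.16 + 0.19 + 0.16 = 1.18
D = 1 − ½ × 1.18 = 1 − 0.590 = 0.4100
D = 0.4100 > 0.3 → Yes.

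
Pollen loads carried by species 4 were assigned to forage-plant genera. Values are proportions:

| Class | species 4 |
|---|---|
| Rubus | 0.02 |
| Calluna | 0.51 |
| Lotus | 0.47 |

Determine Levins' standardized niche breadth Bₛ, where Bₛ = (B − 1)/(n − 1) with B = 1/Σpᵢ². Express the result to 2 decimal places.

Σpᵢ² = 0.02² + 0.51² + 0.47² = 0.0004 + 0.2601 + 0.2209 = 0.4814
B = 1 / 0.4814 = 2.0773
Bₛ = (B − 1)/(n − 1) = (2.0773 − 1)/(3 − 1) = 1.0773/2 = 0.5387

0.54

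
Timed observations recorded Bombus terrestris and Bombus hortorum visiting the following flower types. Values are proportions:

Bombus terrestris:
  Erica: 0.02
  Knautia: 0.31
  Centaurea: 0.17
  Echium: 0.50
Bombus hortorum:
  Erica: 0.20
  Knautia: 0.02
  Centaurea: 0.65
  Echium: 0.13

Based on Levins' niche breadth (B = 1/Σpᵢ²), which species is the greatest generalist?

Σp_terrᵢ² = 0.02² + 0.31² + 0.17² + 0.50² = 0.0004 + 0.0961 + 0.0289 + 0.2500 = 0.3754
B_terr = 1 / 0.3754 = 2.6638
Σp_hortᵢ² = 0.20² + 0.02² + 0.65² + 0.13² = 0.0400 + 0.0004 + 0.4225 + 0.0169 = 0.4798
B_hort = 1 / 0.4798 = 2.0842
Highest B → broadest niche (most generalist): Bombus terrestris (B = 2.66).

Bombus terrestris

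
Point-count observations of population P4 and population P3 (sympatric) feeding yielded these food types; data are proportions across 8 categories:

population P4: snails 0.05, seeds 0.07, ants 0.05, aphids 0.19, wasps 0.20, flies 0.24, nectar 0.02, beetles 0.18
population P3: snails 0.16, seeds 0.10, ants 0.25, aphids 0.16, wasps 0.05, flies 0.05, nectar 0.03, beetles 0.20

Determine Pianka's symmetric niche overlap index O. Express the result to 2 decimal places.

0.67

Σ p₁ᵢp₂ᵢ = 0.0080 + 0.0070 + 0.0125 + 0.0304 + 0.0100 + 0.0120 + 0.0006 + 0.0360 = 0.1165
Σp_1ᵢ² = 0.05² + 0.07² + 0.05² + 0.19² + 0.20² + 0.24² + 0.02² + 0.18² = 0.0025 + 0.0049 + 0.0025 + 0.0361 + 0.0400 + 0.0576 + 0.0004 + 0.0324 = 0.1764
Σp_2ᵢ² = 0.16² + 0.10² + 0.25² + 0.16² + 0.05² + 0.05² + 0.03² + 0.20² = 0.0256 + 0.0100 + 0.0625 + 0.0256 + 0.0025 + 0.0025 + 0.0009 + 0.0400 = 0.1696
O = 0.1165 / √(0.1764 × 0.1696) = 0.1165 / 0.17297 = 0.6735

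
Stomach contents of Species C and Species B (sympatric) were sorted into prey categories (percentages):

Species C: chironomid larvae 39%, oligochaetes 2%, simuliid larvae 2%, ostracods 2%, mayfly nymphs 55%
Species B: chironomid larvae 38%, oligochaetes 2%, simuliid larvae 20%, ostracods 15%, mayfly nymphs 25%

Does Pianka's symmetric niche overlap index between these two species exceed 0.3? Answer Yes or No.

Yes

Convert percentages to proportions (divide by 100).
Σ p₁ᵢp₂ᵢ = 0.1482 + 0.0004 + 0.0040 + 0.0030 + 0.1375 = 0.2931
Σp_1ᵢ² = 0.39² + 0.02² + 0.02² + 0.02² + 0.55² = 0.1521 + 0.0004 + 0.0004 + 0.0004 + 0.3025 = 0.4558
Σp_2ᵢ² = 0.38² + 0.02² + 0.20² + 0.15² + 0.25² = 0.1444 + 0.0004 + 0.0400 + 0.0225 + 0.0625 = 0.2698
O = 0.2931 / √(0.4558 × 0.2698) = 0.2931 / 0.35068 = 0.8358
O = 0.8358 > 0.3 → Yes.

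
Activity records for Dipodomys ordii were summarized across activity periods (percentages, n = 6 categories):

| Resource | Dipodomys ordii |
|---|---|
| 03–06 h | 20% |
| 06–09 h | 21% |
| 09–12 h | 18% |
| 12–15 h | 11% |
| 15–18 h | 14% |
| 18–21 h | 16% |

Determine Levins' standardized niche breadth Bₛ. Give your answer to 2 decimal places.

Convert percentages to proportions (divide by 100).
Σpᵢ² = 0.20² + 0.21² + 0.18² + 0.11² + 0.14² + 0.16² = 0.0400 + 0.0441 + 0.0324 + 0.0121 + 0.0196 + 0.0256 = 0.1738
B = 1 / 0.1738 = 5.7537
Bₛ = (B − 1)/(n − 1) = (5.7537 − 1)/(6 − 1) = 4.7537/5 = 0.9507

0.95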